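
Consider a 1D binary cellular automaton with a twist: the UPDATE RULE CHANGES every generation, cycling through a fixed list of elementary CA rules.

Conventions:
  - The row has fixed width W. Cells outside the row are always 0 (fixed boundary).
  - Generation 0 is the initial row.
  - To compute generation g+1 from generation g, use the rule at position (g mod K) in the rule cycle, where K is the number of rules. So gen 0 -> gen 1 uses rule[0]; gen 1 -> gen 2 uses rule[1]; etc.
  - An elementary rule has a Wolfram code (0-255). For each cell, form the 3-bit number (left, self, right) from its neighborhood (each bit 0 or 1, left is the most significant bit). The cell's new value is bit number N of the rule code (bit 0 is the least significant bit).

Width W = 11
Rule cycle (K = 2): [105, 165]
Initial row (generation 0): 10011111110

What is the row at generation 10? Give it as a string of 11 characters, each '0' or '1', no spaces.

Answer: 00001110000

Derivation:
Gen 0: 10011111110
Gen 1 (rule 105): 00010000010
Gen 2 (rule 165): 11010111010
Gen 3 (rule 105): 11101101100
Gen 4 (rule 165): 01010010001
Gen 5 (rule 105): 00100000100
Gen 6 (rule 165): 10101110101
Gen 7 (rule 105): 01011011010
Gen 8 (rule 165): 01100100110
Gen 9 (rule 105): 01100000110
Gen 10 (rule 165): 00001110000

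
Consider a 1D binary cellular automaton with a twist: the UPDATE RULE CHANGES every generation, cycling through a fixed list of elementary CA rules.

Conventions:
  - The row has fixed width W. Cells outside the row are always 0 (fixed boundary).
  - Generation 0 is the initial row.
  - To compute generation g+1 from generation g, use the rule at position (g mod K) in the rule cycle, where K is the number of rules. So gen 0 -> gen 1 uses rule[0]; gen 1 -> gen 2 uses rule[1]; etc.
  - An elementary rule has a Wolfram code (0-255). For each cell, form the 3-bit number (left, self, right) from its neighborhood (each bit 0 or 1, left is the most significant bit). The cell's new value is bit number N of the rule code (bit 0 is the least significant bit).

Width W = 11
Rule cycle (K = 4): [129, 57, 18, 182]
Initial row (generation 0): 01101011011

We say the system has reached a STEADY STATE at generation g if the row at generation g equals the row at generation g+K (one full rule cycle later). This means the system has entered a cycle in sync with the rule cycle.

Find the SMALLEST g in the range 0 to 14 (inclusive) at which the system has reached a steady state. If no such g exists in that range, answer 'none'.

Answer: none

Derivation:
Gen 0: 01101011011
Gen 1 (rule 129): 00000000000
Gen 2 (rule 57): 11111111111
Gen 3 (rule 18): 00000000000
Gen 4 (rule 182): 00000000000
Gen 5 (rule 129): 11111111111
Gen 6 (rule 57): 10000000000
Gen 7 (rule 18): 01000000000
Gen 8 (rule 182): 11100000000
Gen 9 (rule 129): 01001111111
Gen 10 (rule 57): 00101000000
Gen 11 (rule 18): 01000100000
Gen 12 (rule 182): 11101110000
Gen 13 (rule 129): 01000100111
Gen 14 (rule 57): 00110010100
Gen 15 (rule 18): 01001100010
Gen 16 (rule 182): 11110010111
Gen 17 (rule 129): 01100000010
Gen 18 (rule 57): 01011111001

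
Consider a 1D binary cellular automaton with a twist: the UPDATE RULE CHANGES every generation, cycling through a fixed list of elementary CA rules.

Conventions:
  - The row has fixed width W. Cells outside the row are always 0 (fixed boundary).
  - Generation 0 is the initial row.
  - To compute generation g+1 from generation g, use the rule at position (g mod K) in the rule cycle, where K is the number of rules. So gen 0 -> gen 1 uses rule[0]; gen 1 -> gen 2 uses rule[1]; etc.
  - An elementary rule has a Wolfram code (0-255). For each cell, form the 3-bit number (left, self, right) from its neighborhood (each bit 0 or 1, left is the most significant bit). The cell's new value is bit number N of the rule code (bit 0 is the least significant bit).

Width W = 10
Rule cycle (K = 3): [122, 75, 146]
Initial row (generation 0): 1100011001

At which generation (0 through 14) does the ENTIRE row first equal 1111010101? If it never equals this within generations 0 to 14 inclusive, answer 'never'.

Answer: 10

Derivation:
Gen 0: 1100011001
Gen 1 (rule 122): 1110111110
Gen 2 (rule 75): 1010100010
Gen 3 (rule 146): 0000010101
Gen 4 (rule 122): 0000101010
Gen 5 (rule 75): 1111000000
Gen 6 (rule 146): 0110100000
Gen 7 (rule 122): 1111010000
Gen 8 (rule 75): 1001000111
Gen 9 (rule 146): 0110101010
Gen 10 (rule 122): 1111010101
Gen 11 (rule 75): 1001000000
Gen 12 (rule 146): 0110100000
Gen 13 (rule 122): 1111010000
Gen 14 (rule 75): 1001000111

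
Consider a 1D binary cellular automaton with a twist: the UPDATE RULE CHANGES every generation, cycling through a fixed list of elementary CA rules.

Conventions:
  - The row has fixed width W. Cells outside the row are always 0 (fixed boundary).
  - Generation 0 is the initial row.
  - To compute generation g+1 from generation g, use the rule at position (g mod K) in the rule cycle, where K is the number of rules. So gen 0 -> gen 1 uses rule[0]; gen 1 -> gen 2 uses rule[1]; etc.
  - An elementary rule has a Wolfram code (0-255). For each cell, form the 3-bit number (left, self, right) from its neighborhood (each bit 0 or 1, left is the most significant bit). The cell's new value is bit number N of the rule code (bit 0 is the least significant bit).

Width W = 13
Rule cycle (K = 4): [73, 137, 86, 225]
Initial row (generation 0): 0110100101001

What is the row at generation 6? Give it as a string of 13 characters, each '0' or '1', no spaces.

Gen 0: 0110100101001
Gen 1 (rule 73): 0110000000000
Gen 2 (rule 137): 0100111111111
Gen 3 (rule 86): 1111000000001
Gen 4 (rule 225): 0111011111100
Gen 5 (rule 73): 0101010000101
Gen 6 (rule 137): 0000000110000

Answer: 0000000110000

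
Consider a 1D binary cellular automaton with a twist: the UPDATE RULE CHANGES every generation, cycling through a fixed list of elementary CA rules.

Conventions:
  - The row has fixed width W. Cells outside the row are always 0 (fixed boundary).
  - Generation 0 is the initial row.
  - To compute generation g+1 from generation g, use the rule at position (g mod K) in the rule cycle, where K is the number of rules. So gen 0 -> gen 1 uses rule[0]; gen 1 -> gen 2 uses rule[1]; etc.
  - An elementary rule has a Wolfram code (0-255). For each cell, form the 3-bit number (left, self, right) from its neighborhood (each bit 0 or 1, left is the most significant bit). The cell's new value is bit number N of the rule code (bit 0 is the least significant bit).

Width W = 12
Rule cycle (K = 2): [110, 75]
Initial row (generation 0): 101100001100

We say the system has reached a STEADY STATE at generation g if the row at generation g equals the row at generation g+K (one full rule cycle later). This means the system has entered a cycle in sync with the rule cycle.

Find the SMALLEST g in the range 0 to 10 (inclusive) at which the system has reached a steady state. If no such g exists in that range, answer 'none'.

Gen 0: 101100001100
Gen 1 (rule 110): 111100011100
Gen 2 (rule 75): 100101110101
Gen 3 (rule 110): 101111011111
Gen 4 (rule 75): 001001010001
Gen 5 (rule 110): 011011110011
Gen 6 (rule 75): 111010010111
Gen 7 (rule 110): 101110111101
Gen 8 (rule 75): 001010100100
Gen 9 (rule 110): 011111101100
Gen 10 (rule 75): 110000101101
Gen 11 (rule 110): 110001111111
Gen 12 (rule 75): 110111000001

Answer: none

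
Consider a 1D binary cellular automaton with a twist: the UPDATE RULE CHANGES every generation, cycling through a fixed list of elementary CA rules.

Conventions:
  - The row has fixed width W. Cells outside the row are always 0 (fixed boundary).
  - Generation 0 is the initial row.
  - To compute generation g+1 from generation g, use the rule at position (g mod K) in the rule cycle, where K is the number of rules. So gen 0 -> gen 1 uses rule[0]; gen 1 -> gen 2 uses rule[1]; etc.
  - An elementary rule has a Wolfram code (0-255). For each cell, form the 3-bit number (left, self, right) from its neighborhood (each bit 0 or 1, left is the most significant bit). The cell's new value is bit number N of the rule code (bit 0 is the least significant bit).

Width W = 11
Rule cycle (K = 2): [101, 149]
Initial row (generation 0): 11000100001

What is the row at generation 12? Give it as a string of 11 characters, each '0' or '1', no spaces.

Answer: 01110101011

Derivation:
Gen 0: 11000100001
Gen 1 (rule 101): 01010101101
Gen 2 (rule 149): 01010100001
Gen 3 (rule 101): 01111101101
Gen 4 (rule 149): 00111000001
Gen 5 (rule 101): 10001011101
Gen 6 (rule 149): 11101001001
Gen 7 (rule 101): 00111001001
Gen 8 (rule 149): 10010101101
Gen 9 (rule 101): 10011110111
Gen 10 (rule 149): 11001100010
Gen 11 (rule 101): 01000101010
Gen 12 (rule 149): 01110101011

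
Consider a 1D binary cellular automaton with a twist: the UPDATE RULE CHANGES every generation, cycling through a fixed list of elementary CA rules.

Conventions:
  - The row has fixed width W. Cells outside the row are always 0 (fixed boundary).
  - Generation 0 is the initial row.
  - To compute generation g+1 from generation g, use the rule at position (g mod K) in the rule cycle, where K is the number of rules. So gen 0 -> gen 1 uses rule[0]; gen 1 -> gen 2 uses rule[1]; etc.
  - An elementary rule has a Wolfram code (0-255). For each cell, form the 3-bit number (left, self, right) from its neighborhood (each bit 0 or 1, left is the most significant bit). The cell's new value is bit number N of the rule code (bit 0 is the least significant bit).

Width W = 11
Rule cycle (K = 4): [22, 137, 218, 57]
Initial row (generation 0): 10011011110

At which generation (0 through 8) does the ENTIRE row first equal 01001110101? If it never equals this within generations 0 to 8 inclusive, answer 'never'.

Gen 0: 10011011110
Gen 1 (rule 22): 11100000001
Gen 2 (rule 137): 11001111100
Gen 3 (rule 218): 11111111110
Gen 4 (rule 57): 10000000001
Gen 5 (rule 22): 11000000011
Gen 6 (rule 137): 10011111010
Gen 7 (rule 218): 01111111001
Gen 8 (rule 57): 01000000100

Answer: never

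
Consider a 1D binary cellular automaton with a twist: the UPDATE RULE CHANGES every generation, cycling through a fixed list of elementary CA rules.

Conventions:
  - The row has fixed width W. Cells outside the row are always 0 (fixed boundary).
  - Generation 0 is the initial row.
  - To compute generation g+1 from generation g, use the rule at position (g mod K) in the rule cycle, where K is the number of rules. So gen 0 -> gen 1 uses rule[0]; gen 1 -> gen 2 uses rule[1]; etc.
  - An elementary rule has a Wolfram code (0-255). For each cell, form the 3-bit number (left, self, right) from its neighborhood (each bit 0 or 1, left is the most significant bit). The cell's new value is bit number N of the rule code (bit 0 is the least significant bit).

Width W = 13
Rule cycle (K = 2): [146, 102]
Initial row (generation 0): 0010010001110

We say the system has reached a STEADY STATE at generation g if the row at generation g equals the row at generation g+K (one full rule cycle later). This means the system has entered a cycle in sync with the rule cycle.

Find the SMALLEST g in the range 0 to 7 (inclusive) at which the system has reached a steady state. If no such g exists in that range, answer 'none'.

Gen 0: 0010010001110
Gen 1 (rule 146): 0101101010101
Gen 2 (rule 102): 1110111111111
Gen 3 (rule 146): 0100011111110
Gen 4 (rule 102): 1100100000010
Gen 5 (rule 146): 0011010000101
Gen 6 (rule 102): 0101110001111
Gen 7 (rule 146): 1000101010110
Gen 8 (rule 102): 1001111111010
Gen 9 (rule 146): 0110111110001

Answer: none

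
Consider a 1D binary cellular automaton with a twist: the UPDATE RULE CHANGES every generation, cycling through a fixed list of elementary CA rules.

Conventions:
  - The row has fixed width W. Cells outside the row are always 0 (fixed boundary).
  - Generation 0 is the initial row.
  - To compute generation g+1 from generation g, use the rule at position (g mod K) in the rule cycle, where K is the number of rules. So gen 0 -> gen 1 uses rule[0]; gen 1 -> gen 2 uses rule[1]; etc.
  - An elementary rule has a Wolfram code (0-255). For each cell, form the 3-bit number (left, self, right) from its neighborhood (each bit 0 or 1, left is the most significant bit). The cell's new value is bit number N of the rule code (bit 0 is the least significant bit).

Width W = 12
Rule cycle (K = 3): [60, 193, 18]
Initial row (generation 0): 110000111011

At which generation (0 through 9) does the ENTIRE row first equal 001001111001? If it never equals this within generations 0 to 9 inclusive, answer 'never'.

Answer: never

Derivation:
Gen 0: 110000111011
Gen 1 (rule 60): 101000100110
Gen 2 (rule 193): 000010000010
Gen 3 (rule 18): 000101000101
Gen 4 (rule 60): 000111100111
Gen 5 (rule 193): 110011100011
Gen 6 (rule 18): 001100010100
Gen 7 (rule 60): 001010011110
Gen 8 (rule 193): 100000001110
Gen 9 (rule 18): 010000010001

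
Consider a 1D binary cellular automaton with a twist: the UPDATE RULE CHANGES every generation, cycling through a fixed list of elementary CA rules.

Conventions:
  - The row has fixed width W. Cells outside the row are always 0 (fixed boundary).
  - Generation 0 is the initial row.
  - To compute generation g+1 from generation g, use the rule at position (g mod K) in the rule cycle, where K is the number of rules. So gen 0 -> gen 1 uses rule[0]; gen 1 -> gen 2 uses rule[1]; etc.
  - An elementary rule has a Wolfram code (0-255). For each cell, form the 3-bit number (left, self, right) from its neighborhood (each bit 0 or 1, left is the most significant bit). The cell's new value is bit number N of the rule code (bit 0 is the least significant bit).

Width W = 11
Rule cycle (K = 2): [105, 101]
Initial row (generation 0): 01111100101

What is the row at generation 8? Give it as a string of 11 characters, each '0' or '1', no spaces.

Gen 0: 01111100101
Gen 1 (rule 105): 01000100010
Gen 2 (rule 101): 01010101010
Gen 3 (rule 105): 00101010100
Gen 4 (rule 101): 10111111101
Gen 5 (rule 105): 01100000110
Gen 6 (rule 101): 00101110010
Gen 7 (rule 105): 10011010000
Gen 8 (rule 101): 10001110111

Answer: 10001110111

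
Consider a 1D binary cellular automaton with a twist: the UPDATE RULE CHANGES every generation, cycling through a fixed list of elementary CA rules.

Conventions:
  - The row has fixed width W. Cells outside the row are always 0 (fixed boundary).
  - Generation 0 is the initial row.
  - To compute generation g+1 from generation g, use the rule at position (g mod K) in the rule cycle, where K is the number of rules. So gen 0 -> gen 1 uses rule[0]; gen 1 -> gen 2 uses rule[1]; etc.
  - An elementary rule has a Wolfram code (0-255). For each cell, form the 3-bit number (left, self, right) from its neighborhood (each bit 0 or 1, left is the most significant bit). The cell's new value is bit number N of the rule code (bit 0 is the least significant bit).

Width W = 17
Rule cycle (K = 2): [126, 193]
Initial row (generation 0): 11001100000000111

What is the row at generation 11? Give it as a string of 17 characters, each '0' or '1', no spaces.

Gen 0: 11001100000000111
Gen 1 (rule 126): 11111110000001101
Gen 2 (rule 193): 01111110111100100
Gen 3 (rule 126): 11000011100111110
Gen 4 (rule 193): 01011001100011110
Gen 5 (rule 126): 11111111110110011
Gen 6 (rule 193): 01111111110010001
Gen 7 (rule 126): 11000000011111011
Gen 8 (rule 193): 01011111001111001
Gen 9 (rule 126): 11110001111001111
Gen 10 (rule 193): 01110100111000111
Gen 11 (rule 126): 11011111101101101

Answer: 11011111101101101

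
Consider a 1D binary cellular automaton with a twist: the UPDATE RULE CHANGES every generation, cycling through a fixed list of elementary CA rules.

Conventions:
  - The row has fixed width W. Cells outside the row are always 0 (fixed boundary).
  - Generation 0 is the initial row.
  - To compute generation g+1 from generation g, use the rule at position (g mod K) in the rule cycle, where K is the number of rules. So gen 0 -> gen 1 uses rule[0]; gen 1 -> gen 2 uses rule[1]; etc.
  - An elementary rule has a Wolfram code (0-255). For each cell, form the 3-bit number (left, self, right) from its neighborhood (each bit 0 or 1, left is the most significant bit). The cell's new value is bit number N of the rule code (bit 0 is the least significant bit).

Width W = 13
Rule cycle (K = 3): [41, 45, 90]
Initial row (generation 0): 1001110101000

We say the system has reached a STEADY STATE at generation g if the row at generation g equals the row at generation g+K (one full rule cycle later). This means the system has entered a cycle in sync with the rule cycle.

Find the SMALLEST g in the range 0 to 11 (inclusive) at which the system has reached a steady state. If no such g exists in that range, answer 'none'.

Gen 0: 1001110101000
Gen 1 (rule 41): 0001001010011
Gen 2 (rule 45): 1101001110010
Gen 3 (rule 90): 1100111011101
Gen 4 (rule 41): 1000100110010
Gen 5 (rule 45): 1010100100010
Gen 6 (rule 90): 0000011010101
Gen 7 (rule 41): 1111010101010
Gen 8 (rule 45): 1000111111110
Gen 9 (rule 90): 0101100000011
Gen 10 (rule 41): 0011001111010
Gen 11 (rule 45): 1010001000110
Gen 12 (rule 90): 0001010101111
Gen 13 (rule 41): 1100101011000
Gen 14 (rule 45): 1000111110011

Answer: none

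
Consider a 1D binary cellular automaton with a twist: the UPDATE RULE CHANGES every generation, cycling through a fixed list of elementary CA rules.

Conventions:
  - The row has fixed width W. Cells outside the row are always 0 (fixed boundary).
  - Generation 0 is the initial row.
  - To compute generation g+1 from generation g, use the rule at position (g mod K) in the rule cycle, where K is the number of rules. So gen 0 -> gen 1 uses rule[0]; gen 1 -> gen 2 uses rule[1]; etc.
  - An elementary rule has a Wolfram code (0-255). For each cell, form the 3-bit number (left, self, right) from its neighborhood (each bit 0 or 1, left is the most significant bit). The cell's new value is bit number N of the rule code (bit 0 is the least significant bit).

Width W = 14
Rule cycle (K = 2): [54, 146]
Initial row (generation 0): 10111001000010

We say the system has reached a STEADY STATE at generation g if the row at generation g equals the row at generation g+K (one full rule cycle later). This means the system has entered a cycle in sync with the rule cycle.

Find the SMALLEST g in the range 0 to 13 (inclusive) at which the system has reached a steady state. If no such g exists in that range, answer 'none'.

Answer: none

Derivation:
Gen 0: 10111001000010
Gen 1 (rule 54): 11000111100111
Gen 2 (rule 146): 00101011011010
Gen 3 (rule 54): 01111100100111
Gen 4 (rule 146): 10111011011010
Gen 5 (rule 54): 11000100100111
Gen 6 (rule 146): 00101011011010
Gen 7 (rule 54): 01111100100111
Gen 8 (rule 146): 10111011011010
Gen 9 (rule 54): 11000100100111
Gen 10 (rule 146): 00101011011010
Gen 11 (rule 54): 01111100100111
Gen 12 (rule 146): 10111011011010
Gen 13 (rule 54): 11000100100111
Gen 14 (rule 146): 00101011011010
Gen 15 (rule 54): 01111100100111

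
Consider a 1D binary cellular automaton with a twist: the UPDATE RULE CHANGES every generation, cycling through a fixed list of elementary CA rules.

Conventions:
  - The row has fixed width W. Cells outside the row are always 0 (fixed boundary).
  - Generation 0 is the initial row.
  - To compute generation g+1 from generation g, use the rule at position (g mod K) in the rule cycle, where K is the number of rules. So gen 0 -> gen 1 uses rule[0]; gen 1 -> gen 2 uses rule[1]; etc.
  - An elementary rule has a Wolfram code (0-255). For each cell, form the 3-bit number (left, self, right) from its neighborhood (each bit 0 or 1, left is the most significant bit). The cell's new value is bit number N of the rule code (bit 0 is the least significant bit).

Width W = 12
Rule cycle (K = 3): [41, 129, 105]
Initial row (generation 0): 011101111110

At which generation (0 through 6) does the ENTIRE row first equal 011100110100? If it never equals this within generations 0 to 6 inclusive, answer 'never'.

Gen 0: 011101111110
Gen 1 (rule 41): 010011000000
Gen 2 (rule 129): 000000011111
Gen 3 (rule 105): 111111010001
Gen 4 (rule 41): 100000100100
Gen 5 (rule 129): 001110000001
Gen 6 (rule 105): 101010111100

Answer: never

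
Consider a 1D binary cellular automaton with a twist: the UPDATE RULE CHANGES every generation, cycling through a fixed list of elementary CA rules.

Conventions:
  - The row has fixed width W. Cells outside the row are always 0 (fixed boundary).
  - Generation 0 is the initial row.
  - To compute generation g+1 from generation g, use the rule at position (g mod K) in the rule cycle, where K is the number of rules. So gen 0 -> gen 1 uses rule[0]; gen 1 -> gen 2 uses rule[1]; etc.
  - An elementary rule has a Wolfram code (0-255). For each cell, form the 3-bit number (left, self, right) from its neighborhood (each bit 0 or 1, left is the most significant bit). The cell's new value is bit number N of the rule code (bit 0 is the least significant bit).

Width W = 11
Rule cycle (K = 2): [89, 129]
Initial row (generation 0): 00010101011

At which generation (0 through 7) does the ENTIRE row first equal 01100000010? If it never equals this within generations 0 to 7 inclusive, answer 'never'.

Gen 0: 00010101011
Gen 1 (rule 89): 11000000011
Gen 2 (rule 129): 00011111000
Gen 3 (rule 89): 11010001111
Gen 4 (rule 129): 00000100110
Gen 5 (rule 89): 11110010111
Gen 6 (rule 129): 01100000010
Gen 7 (rule 89): 01111111001

Answer: 6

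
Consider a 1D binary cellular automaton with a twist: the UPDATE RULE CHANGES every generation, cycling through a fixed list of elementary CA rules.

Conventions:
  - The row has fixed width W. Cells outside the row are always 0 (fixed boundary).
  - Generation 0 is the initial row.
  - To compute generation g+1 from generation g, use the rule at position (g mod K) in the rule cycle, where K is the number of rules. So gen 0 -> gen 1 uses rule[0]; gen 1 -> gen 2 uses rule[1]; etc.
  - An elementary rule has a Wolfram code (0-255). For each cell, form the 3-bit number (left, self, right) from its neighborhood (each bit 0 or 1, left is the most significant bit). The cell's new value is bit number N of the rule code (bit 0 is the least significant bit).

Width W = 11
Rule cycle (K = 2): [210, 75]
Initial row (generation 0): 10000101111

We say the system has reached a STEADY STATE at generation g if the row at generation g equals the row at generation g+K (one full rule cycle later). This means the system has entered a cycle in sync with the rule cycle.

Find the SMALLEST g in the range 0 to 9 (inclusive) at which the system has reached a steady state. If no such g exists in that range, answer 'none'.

Gen 0: 10000101111
Gen 1 (rule 210): 01001000111
Gen 2 (rule 75): 10010011101
Gen 3 (rule 210): 01101101100
Gen 4 (rule 75): 11101101101
Gen 5 (rule 210): 01100100100
Gen 6 (rule 75): 11101001001
Gen 7 (rule 210): 01100110110
Gen 8 (rule 75): 11101110110
Gen 9 (rule 210): 01100110011
Gen 10 (rule 75): 11101110111
Gen 11 (rule 210): 01100110011

Answer: 9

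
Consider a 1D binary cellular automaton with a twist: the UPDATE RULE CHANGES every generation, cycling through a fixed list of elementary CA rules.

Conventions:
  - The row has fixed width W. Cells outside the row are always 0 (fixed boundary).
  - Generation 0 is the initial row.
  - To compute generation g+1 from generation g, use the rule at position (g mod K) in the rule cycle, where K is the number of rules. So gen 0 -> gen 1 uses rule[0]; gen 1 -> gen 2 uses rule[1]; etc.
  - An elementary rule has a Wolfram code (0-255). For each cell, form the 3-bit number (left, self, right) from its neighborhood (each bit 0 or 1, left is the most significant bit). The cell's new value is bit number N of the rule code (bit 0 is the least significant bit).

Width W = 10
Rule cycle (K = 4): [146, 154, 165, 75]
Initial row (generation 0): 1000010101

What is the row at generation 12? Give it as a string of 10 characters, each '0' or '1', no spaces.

Gen 0: 1000010101
Gen 1 (rule 146): 0100100000
Gen 2 (rule 154): 1011010000
Gen 3 (rule 165): 1100110111
Gen 4 (rule 75): 1101110101
Gen 5 (rule 146): 0000100000
Gen 6 (rule 154): 0001010000
Gen 7 (rule 165): 1101110111
Gen 8 (rule 75): 1101010101
Gen 9 (rule 146): 0000000000
Gen 10 (rule 154): 0000000000
Gen 11 (rule 165): 1111111111
Gen 12 (rule 75): 1000000001

Answer: 1000000001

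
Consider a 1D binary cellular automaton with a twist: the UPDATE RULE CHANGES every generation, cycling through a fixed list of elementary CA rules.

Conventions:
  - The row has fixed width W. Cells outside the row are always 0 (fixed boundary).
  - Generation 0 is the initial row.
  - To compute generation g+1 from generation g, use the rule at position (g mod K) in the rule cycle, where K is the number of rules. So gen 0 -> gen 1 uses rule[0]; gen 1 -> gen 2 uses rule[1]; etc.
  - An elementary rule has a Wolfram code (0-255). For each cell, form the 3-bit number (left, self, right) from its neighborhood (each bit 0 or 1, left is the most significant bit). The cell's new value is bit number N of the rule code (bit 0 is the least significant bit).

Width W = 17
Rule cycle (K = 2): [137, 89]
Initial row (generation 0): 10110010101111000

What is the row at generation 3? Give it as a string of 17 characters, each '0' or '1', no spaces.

Gen 0: 10110010101111000
Gen 1 (rule 137): 00100000001110011
Gen 2 (rule 89): 10011111101011011
Gen 3 (rule 137): 00011111000010010

Answer: 00011111000010010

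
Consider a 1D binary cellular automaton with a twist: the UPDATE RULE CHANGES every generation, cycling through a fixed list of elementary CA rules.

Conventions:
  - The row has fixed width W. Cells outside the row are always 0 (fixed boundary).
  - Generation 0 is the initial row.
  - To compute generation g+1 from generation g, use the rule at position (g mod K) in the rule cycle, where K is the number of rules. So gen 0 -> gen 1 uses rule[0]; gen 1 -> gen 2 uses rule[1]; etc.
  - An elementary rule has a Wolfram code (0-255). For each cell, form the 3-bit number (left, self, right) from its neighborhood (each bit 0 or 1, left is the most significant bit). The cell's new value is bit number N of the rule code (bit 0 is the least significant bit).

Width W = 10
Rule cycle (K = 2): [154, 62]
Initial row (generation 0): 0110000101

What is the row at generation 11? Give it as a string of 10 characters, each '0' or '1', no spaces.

Answer: 0011100010

Derivation:
Gen 0: 0110000101
Gen 1 (rule 154): 1101001000
Gen 2 (rule 62): 1011111100
Gen 3 (rule 154): 0011111010
Gen 4 (rule 62): 0110000111
Gen 5 (rule 154): 1101001110
Gen 6 (rule 62): 1011111001
Gen 7 (rule 154): 0011110110
Gen 8 (rule 62): 0110001101
Gen 9 (rule 154): 1101011000
Gen 10 (rule 62): 1011110100
Gen 11 (rule 154): 0011100010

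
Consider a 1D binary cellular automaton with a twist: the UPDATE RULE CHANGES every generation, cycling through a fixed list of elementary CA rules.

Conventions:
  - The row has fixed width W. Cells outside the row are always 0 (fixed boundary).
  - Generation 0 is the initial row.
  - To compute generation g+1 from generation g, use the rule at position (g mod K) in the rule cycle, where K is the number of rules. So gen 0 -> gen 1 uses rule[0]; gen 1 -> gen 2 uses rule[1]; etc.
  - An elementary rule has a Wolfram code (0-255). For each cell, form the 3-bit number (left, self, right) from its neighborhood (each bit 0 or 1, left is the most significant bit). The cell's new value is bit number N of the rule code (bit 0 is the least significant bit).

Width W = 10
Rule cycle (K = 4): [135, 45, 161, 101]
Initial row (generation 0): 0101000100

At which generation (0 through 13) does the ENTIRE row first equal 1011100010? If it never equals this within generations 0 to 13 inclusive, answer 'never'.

Gen 0: 0101000100
Gen 1 (rule 135): 1101011101
Gen 2 (rule 45): 1011110011
Gen 3 (rule 161): 0101100000
Gen 4 (rule 101): 0110101111
Gen 5 (rule 135): 1000100110
Gen 6 (rule 45): 1010100100
Gen 7 (rule 161): 0101000001
Gen 8 (rule 101): 0111011101
Gen 9 (rule 135): 1010001001
Gen 10 (rule 45): 1110101001
Gen 11 (rule 161): 0101010000
Gen 12 (rule 101): 0111110111
Gen 13 (rule 135): 1011100010

Answer: 13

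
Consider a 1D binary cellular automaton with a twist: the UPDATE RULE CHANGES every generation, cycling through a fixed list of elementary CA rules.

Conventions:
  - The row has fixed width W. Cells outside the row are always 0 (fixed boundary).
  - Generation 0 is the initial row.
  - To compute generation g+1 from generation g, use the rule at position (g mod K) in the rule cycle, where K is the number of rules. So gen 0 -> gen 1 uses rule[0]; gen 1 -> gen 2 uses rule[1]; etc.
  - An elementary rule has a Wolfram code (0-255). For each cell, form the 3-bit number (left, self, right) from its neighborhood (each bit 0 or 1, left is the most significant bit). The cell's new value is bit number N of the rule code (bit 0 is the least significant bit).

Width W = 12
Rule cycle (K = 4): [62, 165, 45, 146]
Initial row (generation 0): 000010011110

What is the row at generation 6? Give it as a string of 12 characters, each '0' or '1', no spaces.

Gen 0: 000010011110
Gen 1 (rule 62): 000111110001
Gen 2 (rule 165): 110011100101
Gen 3 (rule 45): 100010000111
Gen 4 (rule 146): 010101001010
Gen 5 (rule 62): 111111111111
Gen 6 (rule 165): 011111111110

Answer: 011111111110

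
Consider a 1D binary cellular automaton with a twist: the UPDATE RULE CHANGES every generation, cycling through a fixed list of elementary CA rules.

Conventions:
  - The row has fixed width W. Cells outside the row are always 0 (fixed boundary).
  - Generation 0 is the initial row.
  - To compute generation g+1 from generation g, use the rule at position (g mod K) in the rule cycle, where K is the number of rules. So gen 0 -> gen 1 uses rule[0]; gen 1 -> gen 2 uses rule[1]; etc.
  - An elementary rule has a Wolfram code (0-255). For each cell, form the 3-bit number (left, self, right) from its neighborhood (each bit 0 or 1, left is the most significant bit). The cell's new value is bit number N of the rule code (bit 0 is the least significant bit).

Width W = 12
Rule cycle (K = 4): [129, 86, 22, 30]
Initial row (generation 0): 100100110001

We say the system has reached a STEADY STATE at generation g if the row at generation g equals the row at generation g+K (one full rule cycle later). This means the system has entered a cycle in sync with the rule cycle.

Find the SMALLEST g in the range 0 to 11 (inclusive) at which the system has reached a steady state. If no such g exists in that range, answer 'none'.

Answer: none

Derivation:
Gen 0: 100100110001
Gen 1 (rule 129): 000000000100
Gen 2 (rule 86): 000000001110
Gen 3 (rule 22): 000000010001
Gen 4 (rule 30): 000000111011
Gen 5 (rule 129): 111110010000
Gen 6 (rule 86): 000011111000
Gen 7 (rule 22): 000100000100
Gen 8 (rule 30): 001110001110
Gen 9 (rule 129): 100100100100
Gen 10 (rule 86): 111111111110
Gen 11 (rule 22): 000000000001
Gen 12 (rule 30): 000000000011
Gen 13 (rule 129): 111111111000
Gen 14 (rule 86): 000000001100
Gen 15 (rule 22): 000000010010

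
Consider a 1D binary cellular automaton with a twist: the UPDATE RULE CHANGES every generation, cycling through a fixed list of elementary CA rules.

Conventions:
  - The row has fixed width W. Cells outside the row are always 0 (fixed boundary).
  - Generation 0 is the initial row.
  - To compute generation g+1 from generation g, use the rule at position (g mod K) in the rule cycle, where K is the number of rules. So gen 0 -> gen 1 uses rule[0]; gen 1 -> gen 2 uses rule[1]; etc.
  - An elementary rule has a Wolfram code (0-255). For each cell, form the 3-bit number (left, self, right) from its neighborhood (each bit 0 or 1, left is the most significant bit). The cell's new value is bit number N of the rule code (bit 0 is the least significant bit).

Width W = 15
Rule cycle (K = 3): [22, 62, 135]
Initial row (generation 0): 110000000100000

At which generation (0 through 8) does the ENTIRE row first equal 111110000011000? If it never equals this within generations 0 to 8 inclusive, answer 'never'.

Gen 0: 110000000100000
Gen 1 (rule 22): 001000001110000
Gen 2 (rule 62): 011100011001000
Gen 3 (rule 135): 101001100011011
Gen 4 (rule 22): 101110010100000
Gen 5 (rule 62): 111001111110000
Gen 6 (rule 135): 010010111100111
Gen 7 (rule 22): 111110000011000
Gen 8 (rule 62): 100001000110100

Answer: 7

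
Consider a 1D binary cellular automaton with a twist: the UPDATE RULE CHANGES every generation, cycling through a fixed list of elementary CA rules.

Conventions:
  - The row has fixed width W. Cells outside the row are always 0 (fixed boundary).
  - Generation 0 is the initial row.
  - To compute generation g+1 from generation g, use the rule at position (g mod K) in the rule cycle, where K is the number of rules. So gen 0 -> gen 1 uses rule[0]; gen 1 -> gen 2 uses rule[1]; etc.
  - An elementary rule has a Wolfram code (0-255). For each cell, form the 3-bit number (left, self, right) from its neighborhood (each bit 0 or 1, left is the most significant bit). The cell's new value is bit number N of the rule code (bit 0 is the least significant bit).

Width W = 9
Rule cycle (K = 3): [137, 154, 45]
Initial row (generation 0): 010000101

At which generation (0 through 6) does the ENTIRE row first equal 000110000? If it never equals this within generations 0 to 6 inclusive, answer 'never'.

Gen 0: 010000101
Gen 1 (rule 137): 000110000
Gen 2 (rule 154): 001101000
Gen 3 (rule 45): 101011011
Gen 4 (rule 137): 000010010
Gen 5 (rule 154): 000101101
Gen 6 (rule 45): 110111011

Answer: 1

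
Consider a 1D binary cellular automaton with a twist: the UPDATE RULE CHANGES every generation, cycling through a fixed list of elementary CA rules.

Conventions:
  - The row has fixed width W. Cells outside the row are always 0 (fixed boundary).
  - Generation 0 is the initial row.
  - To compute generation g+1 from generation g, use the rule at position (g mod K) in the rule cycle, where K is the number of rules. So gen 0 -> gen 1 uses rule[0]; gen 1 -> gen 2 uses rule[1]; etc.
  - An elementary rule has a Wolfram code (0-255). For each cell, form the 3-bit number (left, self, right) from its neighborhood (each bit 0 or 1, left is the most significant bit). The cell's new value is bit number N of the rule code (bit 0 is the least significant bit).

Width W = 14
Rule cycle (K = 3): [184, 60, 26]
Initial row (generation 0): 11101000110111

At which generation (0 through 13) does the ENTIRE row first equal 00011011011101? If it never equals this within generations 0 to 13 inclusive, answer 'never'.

Gen 0: 11101000110111
Gen 1 (rule 184): 11010100101110
Gen 2 (rule 60): 10111110111001
Gen 3 (rule 26): 00100000100110
Gen 4 (rule 184): 00010000010101
Gen 5 (rule 60): 00011000011111
Gen 6 (rule 26): 00110100110000
Gen 7 (rule 184): 00101010101000
Gen 8 (rule 60): 00111111111100
Gen 9 (rule 26): 01100000000010
Gen 10 (rule 184): 01010000000001
Gen 11 (rule 60): 01111000000001
Gen 12 (rule 26): 11000100000010
Gen 13 (rule 184): 10100010000001

Answer: never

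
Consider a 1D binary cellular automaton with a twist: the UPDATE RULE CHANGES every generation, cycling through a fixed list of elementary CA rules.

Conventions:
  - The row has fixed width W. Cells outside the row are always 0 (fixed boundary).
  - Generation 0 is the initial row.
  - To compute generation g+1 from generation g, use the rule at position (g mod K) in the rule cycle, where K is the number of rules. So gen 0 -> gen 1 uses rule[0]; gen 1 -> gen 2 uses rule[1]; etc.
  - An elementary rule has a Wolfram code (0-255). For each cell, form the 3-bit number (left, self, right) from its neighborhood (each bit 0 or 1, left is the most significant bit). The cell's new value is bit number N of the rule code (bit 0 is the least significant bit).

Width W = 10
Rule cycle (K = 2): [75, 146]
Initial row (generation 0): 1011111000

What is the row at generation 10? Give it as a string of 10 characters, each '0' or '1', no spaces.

Gen 0: 1011111000
Gen 1 (rule 75): 0010001011
Gen 2 (rule 146): 0101010000
Gen 3 (rule 75): 1000000111
Gen 4 (rule 146): 0100001010
Gen 5 (rule 75): 1001110000
Gen 6 (rule 146): 0110101000
Gen 7 (rule 75): 1110000011
Gen 8 (rule 146): 0101000100
Gen 9 (rule 75): 1000011001
Gen 10 (rule 146): 0100100110

Answer: 0100100110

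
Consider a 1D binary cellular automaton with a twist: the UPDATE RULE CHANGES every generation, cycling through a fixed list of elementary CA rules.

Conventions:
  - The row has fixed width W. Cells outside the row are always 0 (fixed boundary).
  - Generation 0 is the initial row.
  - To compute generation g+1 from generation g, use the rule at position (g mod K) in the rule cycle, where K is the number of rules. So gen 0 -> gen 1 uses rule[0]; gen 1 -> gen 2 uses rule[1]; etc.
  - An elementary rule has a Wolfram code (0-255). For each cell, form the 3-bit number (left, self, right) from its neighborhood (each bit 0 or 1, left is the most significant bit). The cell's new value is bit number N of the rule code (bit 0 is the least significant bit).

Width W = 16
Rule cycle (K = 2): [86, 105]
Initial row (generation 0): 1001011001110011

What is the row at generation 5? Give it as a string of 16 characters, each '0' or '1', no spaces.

Gen 0: 1001011001110011
Gen 1 (rule 86): 1111001110011101
Gen 2 (rule 105): 1001001010010110
Gen 3 (rule 86): 1111111011110011
Gen 4 (rule 105): 1000001110010011
Gen 5 (rule 86): 1100010011111101

Answer: 1100010011111101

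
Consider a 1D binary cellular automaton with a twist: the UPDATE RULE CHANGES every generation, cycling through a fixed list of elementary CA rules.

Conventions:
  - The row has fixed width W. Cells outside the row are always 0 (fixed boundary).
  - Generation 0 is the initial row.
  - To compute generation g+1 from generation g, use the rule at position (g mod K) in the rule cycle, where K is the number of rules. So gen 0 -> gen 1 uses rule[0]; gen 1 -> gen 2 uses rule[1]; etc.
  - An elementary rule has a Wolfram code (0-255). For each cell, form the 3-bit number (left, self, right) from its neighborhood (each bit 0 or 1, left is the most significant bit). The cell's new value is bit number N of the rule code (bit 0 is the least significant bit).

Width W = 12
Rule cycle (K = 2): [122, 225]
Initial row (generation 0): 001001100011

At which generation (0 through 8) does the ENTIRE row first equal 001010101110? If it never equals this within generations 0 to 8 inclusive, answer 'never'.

Answer: 6

Derivation:
Gen 0: 001001100011
Gen 1 (rule 122): 010111110111
Gen 2 (rule 225): 001011111011
Gen 3 (rule 122): 010110001111
Gen 4 (rule 225): 001010100111
Gen 5 (rule 122): 010101011101
Gen 6 (rule 225): 001010101110
Gen 7 (rule 122): 010101011011
Gen 8 (rule 225): 001010101101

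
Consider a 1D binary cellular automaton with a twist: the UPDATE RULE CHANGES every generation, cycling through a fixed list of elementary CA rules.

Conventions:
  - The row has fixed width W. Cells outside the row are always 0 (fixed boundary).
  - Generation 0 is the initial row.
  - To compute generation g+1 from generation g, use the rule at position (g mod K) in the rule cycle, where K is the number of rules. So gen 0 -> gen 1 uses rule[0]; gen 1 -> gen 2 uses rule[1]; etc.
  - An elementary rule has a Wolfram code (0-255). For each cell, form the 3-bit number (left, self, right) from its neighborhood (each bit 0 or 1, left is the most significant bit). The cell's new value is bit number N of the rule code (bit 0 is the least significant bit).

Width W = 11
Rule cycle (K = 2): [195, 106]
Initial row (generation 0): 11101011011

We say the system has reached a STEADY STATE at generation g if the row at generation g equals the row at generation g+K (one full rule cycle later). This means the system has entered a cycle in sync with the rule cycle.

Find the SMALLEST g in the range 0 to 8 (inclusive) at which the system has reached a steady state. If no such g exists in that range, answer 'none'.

Gen 0: 11101011011
Gen 1 (rule 195): 01100001001
Gen 2 (rule 106): 11100010010
Gen 3 (rule 195): 01101100100
Gen 4 (rule 106): 11111101000
Gen 5 (rule 195): 01111100011
Gen 6 (rule 106): 11000100111
Gen 7 (rule 195): 01011001011
Gen 8 (rule 106): 10111010111
Gen 9 (rule 195): 00011000011
Gen 10 (rule 106): 00111000111

Answer: none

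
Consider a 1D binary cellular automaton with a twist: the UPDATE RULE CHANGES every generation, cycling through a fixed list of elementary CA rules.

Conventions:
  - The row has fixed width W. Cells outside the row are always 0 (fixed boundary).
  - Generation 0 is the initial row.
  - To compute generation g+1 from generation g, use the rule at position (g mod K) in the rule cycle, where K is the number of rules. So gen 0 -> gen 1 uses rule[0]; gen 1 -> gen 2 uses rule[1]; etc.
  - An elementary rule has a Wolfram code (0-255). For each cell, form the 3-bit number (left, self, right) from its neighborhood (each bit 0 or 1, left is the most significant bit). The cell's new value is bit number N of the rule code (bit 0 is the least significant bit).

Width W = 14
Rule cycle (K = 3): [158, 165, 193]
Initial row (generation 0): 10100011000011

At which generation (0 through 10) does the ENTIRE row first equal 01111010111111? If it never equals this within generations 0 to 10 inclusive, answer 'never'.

Gen 0: 10100011000011
Gen 1 (rule 158): 10110110100110
Gen 2 (rule 165): 11001001100000
Gen 3 (rule 193): 01000000101111
Gen 4 (rule 158): 11100001101110
Gen 5 (rule 165): 01001100010100
Gen 6 (rule 193): 00000101000001
Gen 7 (rule 158): 00001101100011
Gen 8 (rule 165): 11100010001000
Gen 9 (rule 193): 01101000100011
Gen 10 (rule 158): 11001101110110

Answer: never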